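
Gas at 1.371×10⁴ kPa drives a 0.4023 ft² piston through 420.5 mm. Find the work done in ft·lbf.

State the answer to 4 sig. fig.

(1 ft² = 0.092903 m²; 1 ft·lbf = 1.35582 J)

1.589×10⁵ ft·lbf

1.371×10⁴ kPa → 1.371×10⁷ Pa
0.4023 ft² → 0.0373749 m²
F = P × A = 1.371×10⁷ × 0.0373749 = 512410 N
420.5 mm → 0.4205 m
W = F × d = 512410 × 0.4205 = 215468 J
In ft·lbf: 215468 / 1.35582 = 158921 ft·lbf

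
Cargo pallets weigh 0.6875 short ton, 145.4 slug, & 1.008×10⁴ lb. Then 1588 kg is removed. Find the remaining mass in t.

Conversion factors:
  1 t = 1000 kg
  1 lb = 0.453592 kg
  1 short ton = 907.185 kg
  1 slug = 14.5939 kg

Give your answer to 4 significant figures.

0.6875 short ton × 907.185 = 623.69 kg
145.4 slug × 14.5939 = 2121.95 kg
1.008×10⁴ lb × 0.453592 = 4572.21 kg
1588 kg (already kg)
Result: 623.69 + 2121.95 + 4572.21 − 1588 = 5729.85 kg
In t: 5729.85 / 1000 = 5.72985 t

5.730 t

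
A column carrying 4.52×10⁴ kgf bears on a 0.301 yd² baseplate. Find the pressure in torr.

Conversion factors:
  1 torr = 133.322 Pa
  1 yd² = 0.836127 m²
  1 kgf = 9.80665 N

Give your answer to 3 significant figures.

1.32×10⁴ torr

4.52×10⁴ kgf × 9.80665 → 443261 N
0.301 yd² × 0.836127 → 0.251674 m²
P = F / A = 443261 N / 0.251674 m² = 1.76125×10⁶ Pa
1.76125×10⁶ Pa ÷ (133.322 Pa/torr) = 13210.5 torr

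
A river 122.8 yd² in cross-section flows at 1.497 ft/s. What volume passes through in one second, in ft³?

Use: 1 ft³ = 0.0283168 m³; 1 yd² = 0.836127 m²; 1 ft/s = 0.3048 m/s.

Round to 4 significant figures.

1.497 ft/s × 0.3048 = 0.456286 m/s
122.8 yd² × 0.836127 = 102.676 m²
V = v × A × t = 0.456286 m/s × 102.676 m² × 1 s = 46.8496 m³
46.8496 m³ ÷ (0.0283168 m³/ft³) = 1654.48 ft³

1654 ft³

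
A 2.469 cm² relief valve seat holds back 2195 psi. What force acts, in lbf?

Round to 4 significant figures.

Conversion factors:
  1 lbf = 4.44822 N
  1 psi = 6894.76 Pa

2195 psi × 6894.76 → 1.5134×10⁷ Pa
2.469 cm² × 0.0001 → 2.469×10⁻⁴ m²
F = P × A = 1.5134×10⁷ Pa × 2.469×10⁻⁴ m² = 3736.58 N
3736.58 N ÷ (4.44822 N/lbf) = 840.017 lbf

840.0 lbf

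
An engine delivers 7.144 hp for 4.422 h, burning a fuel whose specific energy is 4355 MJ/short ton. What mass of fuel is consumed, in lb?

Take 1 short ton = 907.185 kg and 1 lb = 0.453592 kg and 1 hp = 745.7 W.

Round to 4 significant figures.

7.144 hp → 5327.28 W
4.422 h → 15919.2 s
E = P × t = 5327.28 × 15919.2 = 8.4806×10⁷ J
4355 MJ/short ton → 4.80056×10⁶ J/kg
m = E / e_s = 8.4806×10⁷ / 4.80056×10⁶ = 17.6659 kg
In lb: 17.6659 / 0.453592 = 38.9467 lb

38.95 lb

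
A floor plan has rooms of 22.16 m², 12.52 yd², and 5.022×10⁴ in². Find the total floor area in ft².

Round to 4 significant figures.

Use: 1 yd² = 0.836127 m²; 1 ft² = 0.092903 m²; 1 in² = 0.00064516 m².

700.0 ft²

22.16 m² (already m²)
12.52 yd² × 0.836127 = 10.4683 m²
5.022×10⁴ in² × 0.00064516 = 32.3999 m²
Total: 22.16 + 10.4683 + 32.3999 = 65.0282 m²
In ft²: 65.0282 / 0.092903 = 699.958 ft²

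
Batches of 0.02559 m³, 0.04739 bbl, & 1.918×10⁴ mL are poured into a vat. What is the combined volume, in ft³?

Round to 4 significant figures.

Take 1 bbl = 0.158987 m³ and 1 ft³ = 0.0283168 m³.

0.02559 m³ (already m³)
0.04739 bbl × 0.158987 = 0.00753439 m³
1.918×10⁴ mL × 10⁻⁶ = 0.01918 m³
Combined: 0.02559 + 0.00753439 + 0.01918 = 0.0523044 m³
In ft³: 0.0523044 / 0.0283168 = 1.84712 ft³

1.847 ft³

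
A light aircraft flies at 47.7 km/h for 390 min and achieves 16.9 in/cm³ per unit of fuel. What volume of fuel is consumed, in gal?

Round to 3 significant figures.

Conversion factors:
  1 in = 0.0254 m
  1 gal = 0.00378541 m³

47.7 km/h → 13.25 m/s
390 min → 23400 s
d = v × t = 13.25 × 23400 = 310050 m
16.9 in/cm³ → 429260 m/m³
V = d / (distance per unit fuel) = 310050 / 429260 = 0.72229 m³
In gal: 0.72229 / 0.00378541 = 190.809 gal

191 gal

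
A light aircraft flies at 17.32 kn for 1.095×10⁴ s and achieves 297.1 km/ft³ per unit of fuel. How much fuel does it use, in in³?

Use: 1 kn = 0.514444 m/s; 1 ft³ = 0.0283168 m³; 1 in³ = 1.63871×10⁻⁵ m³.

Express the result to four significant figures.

567.5 in³

17.32 kn → 8.91017 m/s
d = v × t = 8.91017 × 10950 = 97566.4 m
297.1 km/ft³ → 1.0492×10⁷ m/m³
V = d / (distance per unit fuel) = 97566.4 / 1.0492×10⁷ = 0.00929912 m³
In in³: 0.00929912 / 1.63871×10⁻⁵ = 567.466 in³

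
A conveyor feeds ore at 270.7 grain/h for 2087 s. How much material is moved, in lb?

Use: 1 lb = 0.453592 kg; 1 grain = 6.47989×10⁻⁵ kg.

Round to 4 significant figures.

270.7 grain/h → 4.87252×10⁻⁶ kg/s
m = ṁ × t = 4.87252×10⁻⁶ × 2087 = 0.0101689 kg
In lb: 0.0101689 / 0.453592 = 0.0224186 lb

0.02242 lb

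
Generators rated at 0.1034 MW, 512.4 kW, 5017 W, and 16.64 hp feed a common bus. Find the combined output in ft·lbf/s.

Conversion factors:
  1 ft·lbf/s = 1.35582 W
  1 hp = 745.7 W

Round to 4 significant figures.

0.1034 MW × 1000000 = 103400 W
512.4 kW × 1000 = 512400 W
5017 W (already W)
16.64 hp × 745.7 = 12408.4 W
Combined: 103400 + 512400 + 5017 + 12408.4 = 633225 W
In ft·lbf/s: 633225 / 1.35582 = 467042 ft·lbf/s

4.670×10⁵ ft·lbf/s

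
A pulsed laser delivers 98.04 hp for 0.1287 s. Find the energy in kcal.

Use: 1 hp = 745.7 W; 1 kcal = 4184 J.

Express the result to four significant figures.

98.04 hp × 745.7 → 73108.4 W
E = P × t = 73108.4 W × 0.1287 s = 9409.05 J
9409.05 J ÷ (4184 J/kcal) = 2.24882 kcal

2.249 kcal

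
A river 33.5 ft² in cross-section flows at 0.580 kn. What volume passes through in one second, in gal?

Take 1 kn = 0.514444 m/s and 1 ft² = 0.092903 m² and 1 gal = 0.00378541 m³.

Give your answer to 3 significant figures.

245 gal

0.580 kn × 0.514444 = 0.298378 m/s
33.5 ft² × 0.092903 = 3.11225 m²
V = v × A × t = 0.298378 m/s × 3.11225 m² × 1 s = 0.928627 m³
0.928627 m³ ÷ (0.00378541 m³/gal) = 245.317 gal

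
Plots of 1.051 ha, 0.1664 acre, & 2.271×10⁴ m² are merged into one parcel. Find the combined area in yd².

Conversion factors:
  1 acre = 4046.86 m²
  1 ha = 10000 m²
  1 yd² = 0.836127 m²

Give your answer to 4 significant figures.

1.051 ha × 10000 → 10510 m²
0.1664 acre × 4046.86 → 673.398 m²
2.271×10⁴ m² (already m²)
Sum: 10510 + 673.398 + 22710 = 33893.4 m²
In yd²: 33893.4 / 0.836127 = 40536.2 yd²

4.054×10⁴ yd²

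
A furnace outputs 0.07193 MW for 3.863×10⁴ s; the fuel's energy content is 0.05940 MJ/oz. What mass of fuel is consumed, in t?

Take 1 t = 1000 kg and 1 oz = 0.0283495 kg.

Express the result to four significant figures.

1.326 t

0.07193 MW → 71930 W
E = P × t = 71930 × 38630 = 2.77866×10⁹ J
0.05940 MJ/oz → 2.09528×10⁶ J/kg
m = E / e_s = 2.77866×10⁹ / 2.09528×10⁶ = 1326.15 kg
In t: 1326.15 / 1000 = 1.32615 t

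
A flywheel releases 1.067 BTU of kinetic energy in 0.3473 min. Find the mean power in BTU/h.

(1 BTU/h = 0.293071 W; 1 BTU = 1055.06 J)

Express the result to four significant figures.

1.067 BTU × 1055.06 = 1125.75 J
0.3473 min × 60 = 20.838 s
P = E / t = 1125.75 J / 20.838 s = 54.0239 W
54.0239 W ÷ (0.293071 W/BTU/h) = 184.337 BTU/h

184.3 BTU/h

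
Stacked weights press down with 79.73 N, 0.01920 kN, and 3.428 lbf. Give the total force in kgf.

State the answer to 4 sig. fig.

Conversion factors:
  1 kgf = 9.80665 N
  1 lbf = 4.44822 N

79.73 N (already N)
0.01920 kN × 1000 = 19.2 N
3.428 lbf × 4.44822 = 15.2485 N
Total: 79.73 + 19.2 + 15.2485 = 114.178 N
In kgf: 114.178 / 9.80665 = 11.6429 kgf

11.64 kgf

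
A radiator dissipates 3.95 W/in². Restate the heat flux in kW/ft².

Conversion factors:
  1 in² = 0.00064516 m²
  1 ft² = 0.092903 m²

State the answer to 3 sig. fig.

0.569 kW/ft²

3.95 W/in² ÷ 0.00064516 m²/in² = 6122.51 W/m²
6122.51 W/m² ÷ 1000 W/kW × 0.092903 m²/ft² = 0.5688 kW/ft²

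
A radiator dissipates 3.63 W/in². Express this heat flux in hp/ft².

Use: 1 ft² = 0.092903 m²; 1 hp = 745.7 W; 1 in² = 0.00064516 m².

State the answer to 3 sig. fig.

3.63 W/in² ÷ 0.00064516 m²/in² = 5626.51 W/m²
5626.51 W/m² ÷ 745.7 W/hp × 0.092903 m²/ft² = 0.700978 hp/ft²

0.701 hp/ft²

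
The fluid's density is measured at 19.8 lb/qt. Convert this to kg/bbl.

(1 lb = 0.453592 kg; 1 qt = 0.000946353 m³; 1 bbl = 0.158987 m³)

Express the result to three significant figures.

1510 kg/bbl

19.8 lb/qt × 0.453592 kg/lb ÷ 0.000946353 m³/qt = 9490.24 kg/m³
9490.24 kg/m³ × 0.158987 m³/bbl = 1508.82 kg/bbl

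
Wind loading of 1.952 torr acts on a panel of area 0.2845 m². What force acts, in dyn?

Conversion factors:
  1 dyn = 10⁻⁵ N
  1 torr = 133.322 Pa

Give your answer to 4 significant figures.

7.404×10⁶ dyn

1.952 torr × 133.322 = 260.245 Pa
F = P × A = 260.245 Pa × 0.2845 m² = 74.0397 N
74.0397 N ÷ (10⁻⁵ N/dyn) = 7.40397×10⁶ dyn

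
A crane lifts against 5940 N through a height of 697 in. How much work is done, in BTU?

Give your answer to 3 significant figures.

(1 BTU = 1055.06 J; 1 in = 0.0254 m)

99.7 BTU

697 in × 0.0254 = 17.7038 m
W = F × d = 5940 N × 17.7038 m = 105161 J
105161 J ÷ (1055.06 J/BTU) = 99.673 BTU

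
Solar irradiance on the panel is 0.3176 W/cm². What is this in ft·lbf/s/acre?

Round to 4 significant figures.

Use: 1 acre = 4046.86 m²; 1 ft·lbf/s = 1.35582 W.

0.3176 W/cm² ÷ 0.0001 m²/cm² = 3176 W/m²
3176 W/m² ÷ 1.35582 W/ft·lbf/s × 4046.86 m²/acre = 9.47974×10⁶ ft·lbf/s/acre

9.480×10⁶ ft·lbf/s/acre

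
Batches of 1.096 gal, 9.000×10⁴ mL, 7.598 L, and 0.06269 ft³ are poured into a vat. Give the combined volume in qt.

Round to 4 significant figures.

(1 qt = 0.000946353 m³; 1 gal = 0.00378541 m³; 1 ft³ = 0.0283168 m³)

109.4 qt

1.096 gal × 0.00378541 → 0.00414881 m³
9.000×10⁴ mL × 10⁻⁶ → 0.09 m³
7.598 L × 0.001 → 0.007598 m³
0.06269 ft³ × 0.0283168 → 0.00177518 m³
Sum: 0.00414881 + 0.09 + 0.007598 + 0.00177518 = 0.103522 m³
In qt: 0.103522 / 0.000946353 = 109.39 qt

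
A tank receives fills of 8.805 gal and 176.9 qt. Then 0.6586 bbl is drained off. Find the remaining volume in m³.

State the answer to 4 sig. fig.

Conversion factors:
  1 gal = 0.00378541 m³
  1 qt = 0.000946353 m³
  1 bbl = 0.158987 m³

0.09603 m³

8.805 gal × 0.00378541 → 0.0333305 m³
176.9 qt × 0.000946353 → 0.16741 m³
0.6586 bbl × 0.158987 → 0.104709 m³
Sum: 0.0333305 + 0.16741 − 0.104709 = 0.0960315 m³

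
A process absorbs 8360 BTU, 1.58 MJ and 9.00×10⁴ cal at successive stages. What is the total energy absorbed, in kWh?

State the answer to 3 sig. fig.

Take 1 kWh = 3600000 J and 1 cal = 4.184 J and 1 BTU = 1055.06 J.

2.99 kWh

8360 BTU × 1055.06 = 8.8203×10⁶ J
1.58 MJ × 1000000 = 1.58×10⁶ J
9.00×10⁴ cal × 4.184 = 376560 J
Total: 8.8203×10⁶ + 1.58×10⁶ + 376560 = 1.07769×10⁷ J
In kWh: 1.07769×10⁷ / 3600000 = 2.99358 kWh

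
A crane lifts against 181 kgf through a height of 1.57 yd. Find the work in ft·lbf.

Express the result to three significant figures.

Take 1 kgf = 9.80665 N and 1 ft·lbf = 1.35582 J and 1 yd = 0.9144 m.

181 kgf × 9.80665 → 1775 N
1.57 yd × 0.9144 → 1.43561 m
W = F × d = 1775 N × 1.43561 m = 2548.21 J
2548.21 J ÷ (1.35582 J/ft·lbf) = 1879.46 ft·lbf

1880 ft·lbf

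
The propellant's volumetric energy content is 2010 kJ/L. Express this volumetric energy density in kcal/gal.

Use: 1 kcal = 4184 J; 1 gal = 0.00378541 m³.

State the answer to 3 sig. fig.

2010 kJ/L × 1000 J/kJ ÷ 0.001 m³/L = 2.01×10⁹ J/m³
2.01×10⁹ J/m³ ÷ 4184 J/kcal × 0.00378541 m³/gal = 1818.52 kcal/gal

1820 kcal/gal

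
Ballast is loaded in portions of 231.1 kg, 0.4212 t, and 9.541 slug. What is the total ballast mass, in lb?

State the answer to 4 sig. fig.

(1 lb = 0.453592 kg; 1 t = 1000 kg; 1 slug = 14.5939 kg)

1745 lb

231.1 kg (already kg)
0.4212 t × 1000 = 421.2 kg
9.541 slug × 14.5939 = 139.24 kg
Total: 231.1 + 421.2 + 139.24 = 791.54 kg
In lb: 791.54 / 0.453592 = 1745.05 lb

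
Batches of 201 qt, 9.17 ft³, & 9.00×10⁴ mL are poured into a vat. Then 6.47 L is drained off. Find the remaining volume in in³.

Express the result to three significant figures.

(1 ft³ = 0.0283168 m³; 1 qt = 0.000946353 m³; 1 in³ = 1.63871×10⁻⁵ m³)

201 qt × 0.000946353 = 0.190217 m³
9.17 ft³ × 0.0283168 = 0.259665 m³
9.00×10⁴ mL × 10⁻⁶ = 0.09 m³
6.47 L × 0.001 = 0.00647 m³
Result: 0.190217 + 0.259665 + 0.09 − 0.00647 = 0.533412 m³
In in³: 0.533412 / 1.63871×10⁻⁵ = 32550.7 in³

3.26×10⁴ in³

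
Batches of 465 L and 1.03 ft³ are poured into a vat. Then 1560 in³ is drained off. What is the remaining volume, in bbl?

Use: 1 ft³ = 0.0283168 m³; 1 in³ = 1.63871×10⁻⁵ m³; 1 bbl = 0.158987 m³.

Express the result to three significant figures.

465 L × 0.001 → 0.465 m³
1.03 ft³ × 0.0283168 → 0.0291663 m³
1560 in³ × 1.63871×10⁻⁵ → 0.0255639 m³
Result: 0.465 + 0.0291663 − 0.0255639 = 0.468602 m³
In bbl: 0.468602 / 0.158987 = 2.94742 bbl

2.95 bbl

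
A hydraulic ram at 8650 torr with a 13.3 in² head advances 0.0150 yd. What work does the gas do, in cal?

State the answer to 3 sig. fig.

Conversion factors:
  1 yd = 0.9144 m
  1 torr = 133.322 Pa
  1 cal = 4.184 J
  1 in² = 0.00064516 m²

32.4 cal

8650 torr → 1.15324×10⁶ Pa
13.3 in² → 0.00858063 m²
F = P × A = 1.15324×10⁶ × 0.00858063 = 9895.53 N
0.0150 yd → 0.013716 m
W = F × d = 9895.53 × 0.013716 = 135.727 J
In cal: 135.727 / 4.184 = 32.4395 cal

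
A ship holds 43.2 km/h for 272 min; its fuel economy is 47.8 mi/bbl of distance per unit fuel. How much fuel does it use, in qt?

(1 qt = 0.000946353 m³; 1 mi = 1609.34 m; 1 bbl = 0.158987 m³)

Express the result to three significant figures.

43.2 km/h → 12 m/s
272 min → 16320 s
d = v × t = 12 × 16320 = 195840 m
47.8 mi/bbl → 483854 m/m³
V = d / (distance per unit fuel) = 195840 / 483854 = 0.40475 m³
In qt: 0.40475 / 0.000946353 = 427.695 qt

428 qt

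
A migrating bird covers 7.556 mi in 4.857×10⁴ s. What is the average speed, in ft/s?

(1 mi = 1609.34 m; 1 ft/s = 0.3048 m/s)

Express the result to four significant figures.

0.8214 ft/s

7.556 mi × 1609.34 → 12160.2 m
v = d / t = 12160.2 m / 48570 s = 0.250364 m/s
0.250364 m/s ÷ (0.3048 m/s/ft/s) = 0.821404 ft/s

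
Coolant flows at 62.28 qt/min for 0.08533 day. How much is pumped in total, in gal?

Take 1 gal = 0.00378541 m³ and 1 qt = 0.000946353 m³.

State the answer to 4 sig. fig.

62.28 qt/min → 9.82314×10⁻⁴ m³/s
0.08533 day → 7372.51 s
V = Q × t = 9.82314×10⁻⁴ × 7372.51 = 7.24212 m³
In gal: 7.24212 / 0.00378541 = 1913.17 gal

1913 gal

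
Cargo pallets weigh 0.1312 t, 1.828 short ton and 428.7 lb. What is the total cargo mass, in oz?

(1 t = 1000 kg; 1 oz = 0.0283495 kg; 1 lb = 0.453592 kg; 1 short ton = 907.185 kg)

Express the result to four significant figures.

6.998×10⁴ oz

0.1312 t × 1000 = 131.2 kg
1.828 short ton × 907.185 = 1658.33 kg
428.7 lb × 0.453592 = 194.455 kg
Sum: 131.2 + 1658.33 + 194.455 = 1983.98 kg
In oz: 1983.98 / 0.0283495 = 69982.9 oz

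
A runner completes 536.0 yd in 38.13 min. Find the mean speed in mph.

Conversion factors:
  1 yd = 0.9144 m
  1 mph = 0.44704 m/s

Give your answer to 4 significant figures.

0.4792 mph

536.0 yd × 0.9144 → 490.118 m
38.13 min × 60 → 2287.8 s
v = d / t = 490.118 m / 2287.8 s = 0.214231 m/s
0.214231 m/s ÷ (0.44704 m/s/mph) = 0.479221 mph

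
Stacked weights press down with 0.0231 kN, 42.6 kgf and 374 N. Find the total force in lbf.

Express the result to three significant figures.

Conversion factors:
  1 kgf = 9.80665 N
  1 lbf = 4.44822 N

0.0231 kN × 1000 → 23.1 N
42.6 kgf × 9.80665 → 417.763 N
374 N (already N)
Sum: 23.1 + 417.763 + 374 = 814.863 N
In lbf: 814.863 / 4.44822 = 183.189 lbf

183 lbf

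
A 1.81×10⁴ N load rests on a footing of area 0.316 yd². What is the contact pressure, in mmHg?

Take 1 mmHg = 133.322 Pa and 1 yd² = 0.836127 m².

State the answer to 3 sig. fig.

0.316 yd² × 0.836127 → 0.264216 m²
P = F / A = 18100 N / 0.264216 m² = 68504.6 Pa
68504.6 Pa ÷ (133.322 Pa/mmHg) = 513.828 mmHg

514 mmHg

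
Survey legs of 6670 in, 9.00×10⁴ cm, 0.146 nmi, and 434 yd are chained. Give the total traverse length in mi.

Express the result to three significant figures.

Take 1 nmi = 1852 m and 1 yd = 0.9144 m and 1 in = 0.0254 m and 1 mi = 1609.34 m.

1.08 mi

6670 in × 0.0254 → 169.418 m
9.00×10⁴ cm × 0.01 → 900 m
0.146 nmi × 1852 → 270.392 m
434 yd × 0.9144 → 396.85 m
Sum: 169.418 + 900 + 270.392 + 396.85 = 1736.66 m
In mi: 1736.66 / 1609.34 = 1.07911 mi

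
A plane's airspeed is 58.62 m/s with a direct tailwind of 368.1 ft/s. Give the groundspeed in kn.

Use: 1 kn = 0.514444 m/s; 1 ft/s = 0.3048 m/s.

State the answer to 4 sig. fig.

332.0 kn

58.62 m/s (already m/s)
368.1 ft/s × 0.3048 → 112.197 m/s
Sum: 58.62 + 112.197 = 170.817 m/s
In kn: 170.817 / 0.514444 = 332.042 kn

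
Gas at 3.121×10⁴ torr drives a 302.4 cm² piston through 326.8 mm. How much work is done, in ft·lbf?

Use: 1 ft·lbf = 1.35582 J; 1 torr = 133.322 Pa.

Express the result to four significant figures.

3.121×10⁴ torr → 4.16098×10⁶ Pa
302.4 cm² → 0.03024 m²
F = P × A = 4.16098×10⁶ × 0.03024 = 125828 N
326.8 mm → 0.3268 m
W = F × d = 125828 × 0.3268 = 41120.6 J
In ft·lbf: 41120.6 / 1.35582 = 30329 ft·lbf

3.033×10⁴ ft·lbf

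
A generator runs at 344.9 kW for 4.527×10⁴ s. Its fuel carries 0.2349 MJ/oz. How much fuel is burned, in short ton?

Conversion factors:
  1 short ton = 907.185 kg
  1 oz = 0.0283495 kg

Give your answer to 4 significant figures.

344.9 kW → 344900 W
E = P × t = 344900 × 45270 = 1.56136×10¹⁰ J
0.2349 MJ/oz → 8.28586×10⁶ J/kg
m = E / e_s = 1.56136×10¹⁰ / 8.28586×10⁶ = 1884.37 kg
In short ton: 1884.37 / 907.185 = 2.07716 short ton

2.077 short ton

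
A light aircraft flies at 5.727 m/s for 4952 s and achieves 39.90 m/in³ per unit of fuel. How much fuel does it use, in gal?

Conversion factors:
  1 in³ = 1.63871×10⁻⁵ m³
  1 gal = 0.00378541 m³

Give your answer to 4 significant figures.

d = v × t = 5.727 × 4952 = 28360.1 m
39.90 m/in³ → 2.43484×10⁶ m/m³
V = d / (distance per unit fuel) = 28360.1 / 2.43484×10⁶ = 0.0116476 m³
In gal: 0.0116476 / 0.00378541 = 3.07697 gal

3.077 gal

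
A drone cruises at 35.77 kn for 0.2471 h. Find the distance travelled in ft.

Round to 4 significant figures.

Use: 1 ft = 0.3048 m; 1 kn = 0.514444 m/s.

35.77 kn × 0.514444 = 18.4017 m/s
0.2471 h × 3600 = 889.56 s
d = v × t = 18.4017 m/s × 889.56 s = 16369.4 m
16369.4 m ÷ (0.3048 m/ft) = 53705.4 ft

5.371×10⁴ ft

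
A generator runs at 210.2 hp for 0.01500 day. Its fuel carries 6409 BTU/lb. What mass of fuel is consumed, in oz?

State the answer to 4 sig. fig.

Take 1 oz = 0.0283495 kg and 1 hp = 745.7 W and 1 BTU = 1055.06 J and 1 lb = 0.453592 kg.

480.7 oz

210.2 hp → 156746 W
0.01500 day → 1296 s
E = P × t = 156746 × 1296 = 2.03143×10⁸ J
6409 BTU/lb → 1.49074×10⁷ J/kg
m = E / e_s = 2.03143×10⁸ / 1.49074×10⁷ = 13.627 kg
In oz: 13.627 / 0.0283495 = 480.679 oz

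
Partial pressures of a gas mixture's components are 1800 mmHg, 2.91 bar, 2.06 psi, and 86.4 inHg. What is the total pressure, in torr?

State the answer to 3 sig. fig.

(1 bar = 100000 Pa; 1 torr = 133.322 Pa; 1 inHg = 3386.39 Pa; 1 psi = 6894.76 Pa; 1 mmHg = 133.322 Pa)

1800 mmHg × 133.322 → 239980 Pa
2.91 bar × 100000 → 291000 Pa
2.06 psi × 6894.76 → 14203.2 Pa
86.4 inHg × 3386.39 → 292584 Pa
Combined: 239980 + 291000 + 14203.2 + 292584 = 837767 Pa
In torr: 837767 / 133.322 = 6283.79 torr

6280 torr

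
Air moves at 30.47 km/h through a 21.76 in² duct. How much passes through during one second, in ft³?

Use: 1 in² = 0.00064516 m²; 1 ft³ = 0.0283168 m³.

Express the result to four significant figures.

30.47 km/h × (1/3.6) = 8.46389 m/s
21.76 in² × 0.00064516 = 0.0140387 m²
V = v × A × t = 8.46389 m/s × 0.0140387 m² × 1 s = 0.118822 m³
0.118822 m³ ÷ (0.0283168 m³/ft³) = 4.19617 ft³

4.196 ft³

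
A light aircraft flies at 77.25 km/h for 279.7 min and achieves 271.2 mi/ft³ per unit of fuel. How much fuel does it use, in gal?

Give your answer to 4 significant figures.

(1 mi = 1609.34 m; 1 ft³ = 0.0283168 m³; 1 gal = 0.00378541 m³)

77.25 km/h → 21.4583 m/s
279.7 min → 16782 s
d = v × t = 21.4583 × 16782 = 360113 m
271.2 mi/ft³ → 1.54132×10⁷ m/m³
V = d / (distance per unit fuel) = 360113 / 1.54132×10⁷ = 0.0233639 m³
In gal: 0.0233639 / 0.00378541 = 6.17209 gal

6.172 gal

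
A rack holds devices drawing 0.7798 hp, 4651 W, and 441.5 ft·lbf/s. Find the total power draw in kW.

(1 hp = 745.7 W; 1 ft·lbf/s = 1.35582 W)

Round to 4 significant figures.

5.831 kW

0.7798 hp × 745.7 = 581.497 W
4651 W (already W)
441.5 ft·lbf/s × 1.35582 = 598.595 W
Combined: 581.497 + 4651 + 598.595 = 5831.09 W
In kW: 5831.09 / 1000 = 5.83109 kW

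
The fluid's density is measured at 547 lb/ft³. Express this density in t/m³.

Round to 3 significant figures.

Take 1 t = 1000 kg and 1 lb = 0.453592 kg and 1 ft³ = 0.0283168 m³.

547 lb/ft³ × 0.453592 kg/lb ÷ 0.0283168 m³/ft³ = 8762.11 kg/m³
8762.11 kg/m³ ÷ 1000 kg/t = 8.76211 t/m³

8.76 t/m³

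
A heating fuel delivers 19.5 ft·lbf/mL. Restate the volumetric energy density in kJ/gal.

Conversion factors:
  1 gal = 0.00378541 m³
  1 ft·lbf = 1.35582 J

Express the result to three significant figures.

100 kJ/gal

19.5 ft·lbf/mL × 1.35582 J/ft·lbf ÷ 10⁻⁶ m³/mL = 2.64385×10⁷ J/m³
2.64385×10⁷ J/m³ ÷ 1000 J/kJ × 0.00378541 m³/gal = 100.081 kJ/gal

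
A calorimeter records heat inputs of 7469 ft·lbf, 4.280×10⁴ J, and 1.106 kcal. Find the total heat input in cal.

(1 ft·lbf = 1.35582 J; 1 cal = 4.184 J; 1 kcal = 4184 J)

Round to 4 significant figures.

1.376×10⁴ cal

7469 ft·lbf × 1.35582 → 10126.6 J
4.280×10⁴ J (already J)
1.106 kcal × 4184 → 4627.5 J
Total: 10126.6 + 42800 + 4627.5 = 57554.1 J
In cal: 57554.1 / 4.184 = 13755.8 cal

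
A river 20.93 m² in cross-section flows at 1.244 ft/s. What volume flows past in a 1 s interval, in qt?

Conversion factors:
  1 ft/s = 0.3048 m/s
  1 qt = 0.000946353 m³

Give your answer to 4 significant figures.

1.244 ft/s × 0.3048 → 0.379171 m/s
V = v × A × t = 0.379171 m/s × 20.93 m² × 1 s = 7.93605 m³
7.93605 m³ ÷ (0.000946353 m³/qt) = 8385.93 qt

8386 qt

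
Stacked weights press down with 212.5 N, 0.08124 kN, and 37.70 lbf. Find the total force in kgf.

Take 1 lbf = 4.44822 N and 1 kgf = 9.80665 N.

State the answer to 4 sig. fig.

212.5 N (already N)
0.08124 kN × 1000 = 81.24 N
37.70 lbf × 4.44822 = 167.698 N
Combined: 212.5 + 81.24 + 167.698 = 461.438 N
In kgf: 461.438 / 9.80665 = 47.0536 kgf

47.05 kgf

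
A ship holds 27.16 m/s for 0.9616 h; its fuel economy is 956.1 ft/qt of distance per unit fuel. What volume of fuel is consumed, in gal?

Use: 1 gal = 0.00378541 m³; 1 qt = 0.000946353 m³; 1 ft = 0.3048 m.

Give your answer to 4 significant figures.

80.66 gal

0.9616 h → 3461.76 s
d = v × t = 27.16 × 3461.76 = 94021.4 m
956.1 ft/qt → 307939 m/m³
V = d / (distance per unit fuel) = 94021.4 / 307939 = 0.305325 m³
In gal: 0.305325 / 0.00378541 = 80.6584 gal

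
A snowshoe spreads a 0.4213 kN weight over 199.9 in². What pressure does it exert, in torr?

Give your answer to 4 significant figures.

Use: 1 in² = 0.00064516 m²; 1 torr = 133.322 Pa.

24.50 torr

0.4213 kN × 1000 = 421.3 N
199.9 in² × 0.00064516 = 0.128967 m²
P = F / A = 421.3 N / 0.128967 m² = 3266.73 Pa
3266.73 Pa ÷ (133.322 Pa/torr) = 24.5026 torr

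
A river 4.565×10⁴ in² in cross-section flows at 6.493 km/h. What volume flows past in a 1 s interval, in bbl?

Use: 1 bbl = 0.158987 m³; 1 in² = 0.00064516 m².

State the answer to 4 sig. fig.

334.1 bbl

6.493 km/h × (1/3.6) = 1.80361 m/s
4.565×10⁴ in² × 0.00064516 = 29.4516 m²
V = v × A × t = 1.80361 m/s × 29.4516 m² × 1 s = 53.1192 m³
53.1192 m³ ÷ (0.158987 m³/bbl) = 334.11 bbl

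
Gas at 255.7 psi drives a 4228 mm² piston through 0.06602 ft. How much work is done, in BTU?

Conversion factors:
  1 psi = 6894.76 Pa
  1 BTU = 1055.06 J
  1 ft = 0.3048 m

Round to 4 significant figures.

0.1422 BTU

255.7 psi → 1.76299×10⁶ Pa
4228 mm² → 0.004228 m²
F = P × A = 1.76299×10⁶ × 0.004228 = 7453.92 N
0.06602 ft → 0.0201229 m
W = F × d = 7453.92 × 0.0201229 = 149.994 J
In BTU: 149.994 / 1055.06 = 0.142166 BTU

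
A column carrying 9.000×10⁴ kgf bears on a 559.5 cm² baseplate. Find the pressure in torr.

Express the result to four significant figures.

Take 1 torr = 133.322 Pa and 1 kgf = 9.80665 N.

9.000×10⁴ kgf × 9.80665 = 882598 N
559.5 cm² × 0.0001 = 0.05595 m²
P = F / A = 882598 N / 0.05595 m² = 1.57748×10⁷ Pa
1.57748×10⁷ Pa ÷ (133.322 Pa/torr) = 118321 torr

1.183×10⁵ torr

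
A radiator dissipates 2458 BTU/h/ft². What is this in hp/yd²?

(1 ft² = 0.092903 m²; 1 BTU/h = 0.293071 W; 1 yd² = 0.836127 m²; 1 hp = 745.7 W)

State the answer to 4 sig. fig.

8.694 hp/yd²

2458 BTU/h/ft² × 0.293071 W/BTU/h ÷ 0.092903 m²/ft² = 7753.99 W/m²
7753.99 W/m² ÷ 745.7 W/hp × 0.836127 m²/yd² = 8.69427 hp/yd²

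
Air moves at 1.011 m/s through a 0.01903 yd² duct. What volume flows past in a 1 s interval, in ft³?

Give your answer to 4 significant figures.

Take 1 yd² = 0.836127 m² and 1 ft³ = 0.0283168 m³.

0.01903 yd² × 0.836127 → 0.0159115 m²
V = v × A × t = 1.011 m/s × 0.0159115 m² × 1 s = 0.0160865 m³
0.0160865 m³ ÷ (0.0283168 m³/ft³) = 0.56809 ft³

0.5681 ft³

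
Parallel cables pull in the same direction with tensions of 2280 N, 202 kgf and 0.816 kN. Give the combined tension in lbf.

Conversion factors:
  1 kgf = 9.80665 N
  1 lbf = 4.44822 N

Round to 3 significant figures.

2280 N (already N)
202 kgf × 9.80665 = 1980.94 N
0.816 kN × 1000 = 816 N
Combined: 2280 + 1980.94 + 816 = 5076.94 N
In lbf: 5076.94 / 4.44822 = 1141.34 lbf

1140 lbf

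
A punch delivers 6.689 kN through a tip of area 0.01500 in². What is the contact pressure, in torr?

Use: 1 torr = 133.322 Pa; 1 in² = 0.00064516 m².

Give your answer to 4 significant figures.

5.184×10⁶ torr

6.689 kN × 1000 = 6689 N
0.01500 in² × 0.00064516 = 9.6774×10⁻⁶ m²
P = F / A = 6689 N / 9.6774×10⁻⁶ m² = 6.91198×10⁸ Pa
6.91198×10⁸ Pa ÷ (133.322 Pa/torr) = 5.18443×10⁶ torr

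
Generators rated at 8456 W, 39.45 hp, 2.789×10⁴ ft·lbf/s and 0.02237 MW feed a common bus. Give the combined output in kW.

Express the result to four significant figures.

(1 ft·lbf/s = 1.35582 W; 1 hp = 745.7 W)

8456 W (already W)
39.45 hp × 745.7 = 29417.9 W
2.789×10⁴ ft·lbf/s × 1.35582 = 37813.8 W
0.02237 MW × 1000000 = 22370 W
Total: 8456 + 29417.9 + 37813.8 + 22370 = 98057.7 W
In kW: 98057.7 / 1000 = 98.0577 kW

98.06 kW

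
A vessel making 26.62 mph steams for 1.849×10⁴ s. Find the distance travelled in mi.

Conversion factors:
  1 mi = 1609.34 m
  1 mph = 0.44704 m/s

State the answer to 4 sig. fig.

26.62 mph × 0.44704 = 11.9002 m/s
d = v × t = 11.9002 m/s × 18490 s = 220035 m
220035 m ÷ (1609.34 m/mi) = 136.724 mi

136.7 mi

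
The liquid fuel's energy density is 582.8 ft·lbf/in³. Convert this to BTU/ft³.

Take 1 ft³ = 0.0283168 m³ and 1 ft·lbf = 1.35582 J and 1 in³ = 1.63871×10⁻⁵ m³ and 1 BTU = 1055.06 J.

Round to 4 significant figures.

582.8 ft·lbf/in³ × 1.35582 J/ft·lbf ÷ 1.63871×10⁻⁵ m³/in³ = 4.82191×10⁷ J/m³
4.82191×10⁷ J/m³ ÷ 1055.06 J/BTU × 0.0283168 m³/ft³ = 1294.15 BTU/ft³

1294 BTU/ft³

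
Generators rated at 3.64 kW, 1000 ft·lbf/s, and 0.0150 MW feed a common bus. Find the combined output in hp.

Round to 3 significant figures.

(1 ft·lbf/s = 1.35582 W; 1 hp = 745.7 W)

26.8 hp

3.64 kW × 1000 = 3640 W
1000 ft·lbf/s × 1.35582 = 1355.82 W
0.0150 MW × 1000000 = 15000 W
Sum: 3640 + 1355.82 + 15000 = 19995.8 W
In hp: 19995.8 / 745.7 = 26.8148 hp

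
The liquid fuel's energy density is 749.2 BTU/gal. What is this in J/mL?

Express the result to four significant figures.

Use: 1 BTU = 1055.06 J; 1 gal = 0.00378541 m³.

208.8 J/mL

749.2 BTU/gal × 1055.06 J/BTU ÷ 0.00378541 m³/gal = 2.08815×10⁸ J/m³
2.08815×10⁸ J/m³ × 10⁻⁶ m³/mL = 208.815 J/mL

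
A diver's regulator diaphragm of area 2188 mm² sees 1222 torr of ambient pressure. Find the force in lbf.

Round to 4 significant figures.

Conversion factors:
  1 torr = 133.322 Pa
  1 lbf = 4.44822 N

1222 torr × 133.322 → 162919 Pa
2188 mm² × 10⁻⁶ → 0.002188 m²
F = P × A = 162919 Pa × 0.002188 m² = 356.467 N
356.467 N ÷ (4.44822 N/lbf) = 80.137 lbf

80.14 lbf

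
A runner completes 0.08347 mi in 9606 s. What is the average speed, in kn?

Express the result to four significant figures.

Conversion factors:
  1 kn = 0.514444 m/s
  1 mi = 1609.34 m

0.08347 mi × 1609.34 = 134.332 m
v = d / t = 134.332 m / 9606 s = 0.0139842 m/s
0.0139842 m/s ÷ (0.514444 m/s/kn) = 0.0271831 kn

0.02718 kn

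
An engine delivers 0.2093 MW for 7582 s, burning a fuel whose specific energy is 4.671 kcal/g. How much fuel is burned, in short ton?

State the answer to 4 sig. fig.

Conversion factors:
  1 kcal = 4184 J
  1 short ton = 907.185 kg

0.2093 MW → 209300 W
E = P × t = 209300 × 7582 = 1.58691×10⁹ J
4.671 kcal/g → 1.95435×10⁷ J/kg
m = E / e_s = 1.58691×10⁹ / 1.95435×10⁷ = 81.1989 kg
In short ton: 81.1989 / 907.185 = 0.0895064 short ton

0.08951 short ton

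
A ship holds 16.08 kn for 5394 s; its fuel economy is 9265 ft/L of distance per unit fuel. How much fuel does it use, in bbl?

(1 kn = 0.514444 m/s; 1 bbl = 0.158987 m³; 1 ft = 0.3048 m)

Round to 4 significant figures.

16.08 kn → 8.27226 m/s
d = v × t = 8.27226 × 5394 = 44620.6 m
9265 ft/L → 2.82397×10⁶ m/m³
V = d / (distance per unit fuel) = 44620.6 / 2.82397×10⁶ = 0.0158007 m³
In bbl: 0.0158007 / 0.158987 = 0.0993836 bbl

0.09938 bbl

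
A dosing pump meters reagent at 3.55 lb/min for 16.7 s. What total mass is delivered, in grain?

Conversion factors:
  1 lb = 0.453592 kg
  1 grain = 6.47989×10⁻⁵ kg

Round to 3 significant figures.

6920 grain

3.55 lb/min → 0.0268375 kg/s
m = ṁ × t = 0.0268375 × 16.7 = 0.448186 kg
In grain: 0.448186 / 6.47989×10⁻⁵ = 6916.57 grain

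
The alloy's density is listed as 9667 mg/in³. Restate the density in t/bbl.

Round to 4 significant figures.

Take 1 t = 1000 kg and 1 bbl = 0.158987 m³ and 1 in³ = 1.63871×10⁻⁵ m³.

9667 mg/in³ × 10⁻⁶ kg/mg ÷ 1.63871×10⁻⁵ m³/in³ = 589.915 kg/m³
589.915 kg/m³ ÷ 1000 kg/t × 0.158987 m³/bbl = 0.0937888 t/bbl

0.09379 t/bbl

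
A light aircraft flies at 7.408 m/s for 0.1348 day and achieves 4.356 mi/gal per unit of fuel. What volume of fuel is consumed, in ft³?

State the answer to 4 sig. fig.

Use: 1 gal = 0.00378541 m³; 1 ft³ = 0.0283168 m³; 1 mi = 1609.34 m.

1.645 ft³

0.1348 day → 11646.7 s
d = v × t = 7.408 × 11646.7 = 86278.8 m
4.356 mi/gal → 1.85192×10⁶ m/m³
V = d / (distance per unit fuel) = 86278.8 / 1.85192×10⁶ = 0.0465888 m³
In ft³: 0.0465888 / 0.0283168 = 1.64527 ft³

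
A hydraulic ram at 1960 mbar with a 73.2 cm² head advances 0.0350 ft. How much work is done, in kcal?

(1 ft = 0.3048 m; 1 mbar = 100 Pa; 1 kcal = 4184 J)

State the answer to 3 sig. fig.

0.00366 kcal

1960 mbar → 196000 Pa
73.2 cm² → 0.00732 m²
F = P × A = 196000 × 0.00732 = 1434.72 N
0.0350 ft → 0.010668 m
W = F × d = 1434.72 × 0.010668 = 15.3056 J
In kcal: 15.3056 / 4184 = 0.00365813 kcal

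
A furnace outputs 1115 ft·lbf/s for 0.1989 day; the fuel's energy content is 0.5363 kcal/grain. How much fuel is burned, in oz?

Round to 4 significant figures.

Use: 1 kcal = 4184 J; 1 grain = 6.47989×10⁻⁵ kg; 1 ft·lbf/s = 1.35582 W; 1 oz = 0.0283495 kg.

26.46 oz

1115 ft·lbf/s → 1511.74 W
0.1989 day → 17185 s
E = P × t = 1511.74 × 17185 = 2.59793×10⁷ J
0.5363 kcal/grain → 3.46284×10⁷ J/kg
m = E / e_s = 2.59793×10⁷ / 3.46284×10⁷ = 0.750231 kg
In oz: 0.750231 / 0.0283495 = 26.4636 oz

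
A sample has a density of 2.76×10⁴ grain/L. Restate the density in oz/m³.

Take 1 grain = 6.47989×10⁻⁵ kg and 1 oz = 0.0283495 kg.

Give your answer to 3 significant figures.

2.76×10⁴ grain/L × 6.47989×10⁻⁵ kg/grain ÷ 0.001 m³/L = 1788.45 kg/m³
1788.45 kg/m³ ÷ 0.0283495 kg/oz = 63085.8 oz/m³

6.31×10⁴ oz/m³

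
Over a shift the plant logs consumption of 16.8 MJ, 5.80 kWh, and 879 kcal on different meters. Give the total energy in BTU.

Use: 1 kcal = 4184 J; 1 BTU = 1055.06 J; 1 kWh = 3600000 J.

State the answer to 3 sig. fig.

3.92×10⁴ BTU

16.8 MJ × 1000000 → 1.68×10⁷ J
5.80 kWh × 3600000 → 2.088×10⁷ J
879 kcal × 4184 → 3.67774×10⁶ J
Sum: 1.68×10⁷ + 2.088×10⁷ + 3.67774×10⁶ = 4.13577×10⁷ J
In BTU: 4.13577×10⁷ / 1055.06 = 39199.4 BTU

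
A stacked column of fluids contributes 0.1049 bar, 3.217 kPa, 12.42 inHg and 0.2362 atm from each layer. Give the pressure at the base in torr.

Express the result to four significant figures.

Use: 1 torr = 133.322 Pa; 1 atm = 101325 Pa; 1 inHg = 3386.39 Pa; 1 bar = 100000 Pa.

597.8 torr

0.1049 bar × 100000 = 10490 Pa
3.217 kPa × 1000 = 3217 Pa
12.42 inHg × 3386.39 = 42059 Pa
0.2362 atm × 101325 = 23933 Pa
Sum: 10490 + 3217 + 42059 + 23933 = 79699 Pa
In torr: 79699 / 133.322 = 597.793 torr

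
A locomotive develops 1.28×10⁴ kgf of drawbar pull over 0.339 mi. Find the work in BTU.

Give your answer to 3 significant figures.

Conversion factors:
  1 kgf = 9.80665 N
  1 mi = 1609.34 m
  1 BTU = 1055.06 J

6.49×10⁴ BTU

1.28×10⁴ kgf × 9.80665 = 125525 N
0.339 mi × 1609.34 = 545.566 m
W = F × d = 125525 N × 545.566 m = 6.84822×10⁷ J
6.84822×10⁷ J ÷ (1055.06 J/BTU) = 64908.3 BTU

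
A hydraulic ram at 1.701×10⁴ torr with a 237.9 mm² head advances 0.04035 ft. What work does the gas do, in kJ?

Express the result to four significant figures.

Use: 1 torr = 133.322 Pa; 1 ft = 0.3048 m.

1.701×10⁴ torr → 2.26781×10⁶ Pa
237.9 mm² → 2.379×10⁻⁴ m²
F = P × A = 2.26781×10⁶ × 2.379×10⁻⁴ = 539.512 N
0.04035 ft → 0.0122987 m
W = F × d = 539.512 × 0.0122987 = 6.6353 J
In kJ: 6.6353 / 1000 = 0.0066353 kJ

0.006635 kJ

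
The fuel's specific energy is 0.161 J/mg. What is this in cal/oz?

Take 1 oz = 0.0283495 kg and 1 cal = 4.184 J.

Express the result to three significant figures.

0.161 J/mg ÷ 10⁻⁶ kg/mg = 161000 J/kg
161000 J/kg ÷ 4.184 J/cal × 0.0283495 kg/oz = 1090.89 cal/oz

1090 cal/oz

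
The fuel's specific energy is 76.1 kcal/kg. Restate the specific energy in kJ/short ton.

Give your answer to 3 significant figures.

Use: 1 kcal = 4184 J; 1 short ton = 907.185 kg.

76.1 kcal/kg × 4184 J/kcal = 318402 J/kg
318402 J/kg ÷ 1000 J/kJ × 907.185 kg/short ton = 288850 kJ/short ton

2.89×10⁵ kJ/short ton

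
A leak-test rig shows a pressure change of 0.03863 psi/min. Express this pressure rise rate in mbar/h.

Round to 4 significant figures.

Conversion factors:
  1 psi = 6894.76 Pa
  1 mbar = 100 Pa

0.03863 psi/min × 6894.76 Pa/psi ÷ 60 s/min = 4.43908 Pa/s
4.43908 Pa/s ÷ 100 Pa/mbar × 3600 s/h = 159.807 mbar/h

159.8 mbar/h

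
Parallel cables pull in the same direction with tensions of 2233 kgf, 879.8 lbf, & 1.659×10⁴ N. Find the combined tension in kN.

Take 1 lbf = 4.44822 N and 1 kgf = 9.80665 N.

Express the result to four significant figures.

2233 kgf × 9.80665 = 21898.2 N
879.8 lbf × 4.44822 = 3913.54 N
1.659×10⁴ N (already N)
Sum: 21898.2 + 3913.54 + 16590 = 42401.7 N
In kN: 42401.7 / 1000 = 42.4017 kN

42.40 kN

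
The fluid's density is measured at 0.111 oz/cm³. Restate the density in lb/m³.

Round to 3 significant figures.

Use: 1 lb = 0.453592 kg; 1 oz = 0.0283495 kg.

6940 lb/m³

0.111 oz/cm³ × 0.0283495 kg/oz ÷ 10⁻⁶ m³/cm³ = 3146.79 kg/m³
3146.79 kg/m³ ÷ 0.453592 kg/lb = 6937.49 lb/m³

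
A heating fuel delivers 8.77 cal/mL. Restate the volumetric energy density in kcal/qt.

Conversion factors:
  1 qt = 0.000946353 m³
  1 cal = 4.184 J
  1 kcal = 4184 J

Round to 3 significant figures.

8.77 cal/mL × 4.184 J/cal ÷ 10⁻⁶ m³/mL = 3.66937×10⁷ J/m³
3.66937×10⁷ J/m³ ÷ 4184 J/kcal × 0.000946353 m³/qt = 8.29952 kcal/qt

8.30 kcal/qt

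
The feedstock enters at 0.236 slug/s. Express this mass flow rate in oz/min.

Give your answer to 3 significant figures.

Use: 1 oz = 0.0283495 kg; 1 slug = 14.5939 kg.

7290 oz/min

0.236 slug/s × 14.5939 kg/slug = 3.44416 kg/s
3.44416 kg/s ÷ 0.0283495 kg/oz × 60 s/min = 7289.36 oz/min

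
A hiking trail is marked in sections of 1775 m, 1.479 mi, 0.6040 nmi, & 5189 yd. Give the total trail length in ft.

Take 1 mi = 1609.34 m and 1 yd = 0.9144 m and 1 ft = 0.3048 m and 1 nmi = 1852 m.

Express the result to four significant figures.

3.287×10⁴ ft

1775 m (already m)
1.479 mi × 1609.34 = 2380.21 m
0.6040 nmi × 1852 = 1118.61 m
5189 yd × 0.9144 = 4744.82 m
Total: 1775 + 2380.21 + 1118.61 + 4744.82 = 10018.6 m
In ft: 10018.6 / 0.3048 = 32869.4 ft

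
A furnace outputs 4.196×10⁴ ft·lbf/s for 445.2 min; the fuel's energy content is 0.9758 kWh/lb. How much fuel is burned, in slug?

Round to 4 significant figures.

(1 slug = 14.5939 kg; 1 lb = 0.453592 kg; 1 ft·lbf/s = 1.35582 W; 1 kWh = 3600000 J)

4.196×10⁴ ft·lbf/s → 56890.2 W
445.2 min → 26712 s
E = P × t = 56890.2 × 26712 = 1.51965×10⁹ J
0.9758 kWh/lb → 7.74458×10⁶ J/kg
m = E / e_s = 1.51965×10⁹ / 7.74458×10⁶ = 196.221 kg
In slug: 196.221 / 14.5939 = 13.4454 slug

13.45 slug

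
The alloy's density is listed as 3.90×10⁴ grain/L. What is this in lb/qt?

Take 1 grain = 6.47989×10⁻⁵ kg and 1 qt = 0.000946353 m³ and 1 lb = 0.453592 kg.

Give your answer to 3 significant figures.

5.27 lb/qt

3.90×10⁴ grain/L × 6.47989×10⁻⁵ kg/grain ÷ 0.001 m³/L = 2527.16 kg/m³
2527.16 kg/m³ ÷ 0.453592 kg/lb × 0.000946353 m³/qt = 5.27255 lb/qt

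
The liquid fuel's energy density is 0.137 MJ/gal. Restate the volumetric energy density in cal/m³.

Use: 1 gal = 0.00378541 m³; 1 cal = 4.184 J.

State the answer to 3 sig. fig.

8.65×10⁶ cal/m³

0.137 MJ/gal × 1000000 J/MJ ÷ 0.00378541 m³/gal = 3.61916×10⁷ J/m³
3.61916×10⁷ J/m³ ÷ 4.184 J/cal = 8.65×10⁶ cal/m³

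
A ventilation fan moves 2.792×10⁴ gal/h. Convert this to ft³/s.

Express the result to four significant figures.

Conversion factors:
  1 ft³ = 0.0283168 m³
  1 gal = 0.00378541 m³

2.792×10⁴ gal/h × 0.00378541 m³/gal ÷ 3600 s/h = 0.029358 m³/s
0.029358 m³/s ÷ 0.0283168 m³/ft³ = 1.03677 ft³/s

1.037 ft³/s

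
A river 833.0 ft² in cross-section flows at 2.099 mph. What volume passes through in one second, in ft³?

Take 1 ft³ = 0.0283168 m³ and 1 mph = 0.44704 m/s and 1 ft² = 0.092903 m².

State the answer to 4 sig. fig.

2.099 mph × 0.44704 = 0.938337 m/s
833.0 ft² × 0.092903 = 77.3882 m²
V = v × A × t = 0.938337 m/s × 77.3882 m² × 1 s = 72.6162 m³
72.6162 m³ ÷ (0.0283168 m³/ft³) = 2564.42 ft³

2564 ft³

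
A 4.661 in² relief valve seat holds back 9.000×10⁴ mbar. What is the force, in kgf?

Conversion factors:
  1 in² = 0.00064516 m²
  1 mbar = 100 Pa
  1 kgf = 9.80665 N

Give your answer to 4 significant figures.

9.000×10⁴ mbar × 100 → 9×10⁶ Pa
4.661 in² × 0.00064516 → 0.00300709 m²
F = P × A = 9×10⁶ Pa × 0.00300709 m² = 27063.8 N
27063.8 N ÷ (9.80665 N/kgf) = 2759.74 kgf

2760 kgf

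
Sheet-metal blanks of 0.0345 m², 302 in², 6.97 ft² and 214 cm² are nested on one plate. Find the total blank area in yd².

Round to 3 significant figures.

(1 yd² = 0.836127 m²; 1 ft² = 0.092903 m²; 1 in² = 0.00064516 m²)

1.07 yd²

0.0345 m² (already m²)
302 in² × 0.00064516 → 0.194838 m²
6.97 ft² × 0.092903 → 0.647534 m²
214 cm² × 0.0001 → 0.0214 m²
Total: 0.0345 + 0.194838 + 0.647534 + 0.0214 = 0.898272 m²
In yd²: 0.898272 / 0.836127 = 1.07432 yd²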